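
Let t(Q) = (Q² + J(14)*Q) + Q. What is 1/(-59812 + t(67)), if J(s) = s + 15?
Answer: -1/53313 ≈ -1.8757e-5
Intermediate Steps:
J(s) = 15 + s
t(Q) = Q² + 30*Q (t(Q) = (Q² + (15 + 14)*Q) + Q = (Q² + 29*Q) + Q = Q² + 30*Q)
1/(-59812 + t(67)) = 1/(-59812 + 67*(30 + 67)) = 1/(-59812 + 67*97) = 1/(-59812 + 6499) = 1/(-53313) = -1/53313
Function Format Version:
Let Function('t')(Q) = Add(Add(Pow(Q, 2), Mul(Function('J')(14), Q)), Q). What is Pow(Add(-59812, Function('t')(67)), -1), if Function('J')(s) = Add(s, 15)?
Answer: Rational(-1, 53313) ≈ -1.8757e-5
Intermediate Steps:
Function('J')(s) = Add(15, s)
Function('t')(Q) = Add(Pow(Q, 2), Mul(30, Q)) (Function('t')(Q) = Add(Add(Pow(Q, 2), Mul(Add(15, 14), Q)), Q) = Add(Add(Pow(Q, 2), Mul(29, Q)), Q) = Add(Pow(Q, 2), Mul(30, Q)))
Pow(Add(-59812, Function('t')(67)), -1) = Pow(Add(-59812, Mul(67, Add(30, 67))), -1) = Pow(Add(-59812, Mul(67, 97)), -1) = Pow(Add(-59812, 6499), -1) = Pow(-53313, -1) = Rational(-1, 53313)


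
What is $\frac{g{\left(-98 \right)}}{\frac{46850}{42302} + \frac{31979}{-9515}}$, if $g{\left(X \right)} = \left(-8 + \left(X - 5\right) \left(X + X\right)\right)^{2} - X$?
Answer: $- \frac{13659376497976495}{75583159} \approx -1.8072 \cdot 10^{8}$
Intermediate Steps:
$g{\left(X \right)} = \left(-8 + 2 X \left(-5 + X\right)\right)^{2} - X$ ($g{\left(X \right)} = \left(-8 + \left(-5 + X\right) 2 X\right)^{2} - X = \left(-8 + 2 X \left(-5 + X\right)\right)^{2} - X$)
$\frac{g{\left(-98 \right)}}{\frac{46850}{42302} + \frac{31979}{-9515}} = \frac{\left(-1\right) \left(-98\right) + 4 \left(4 - \left(-98\right)^{2} + 5 \left(-98\right)\right)^{2}}{\frac{46850}{42302} + \frac{31979}{-9515}} = \frac{98 + 4 \left(4 - 9604 - 490\right)^{2}}{46850 \cdot \frac{1}{42302} + 31979 \left(- \frac{1}{9515}\right)} = \frac{98 + 4 \left(4 - 9604 - 490\right)^{2}}{\frac{23425}{21151} - \frac{31979}{9515}} = \frac{98 + 4 \left(-10090\right)^{2}}{- \frac{453498954}{201251765}} = \left(98 + 4 \cdot 101808100\right) \left(- \frac{201251765}{453498954}\right) = \left(98 + 407232400\right) \left(- \frac{201251765}{453498954}\right) = 407232498 \left(- \frac{201251765}{453498954}\right) = - \frac{13659376497976495}{75583159}$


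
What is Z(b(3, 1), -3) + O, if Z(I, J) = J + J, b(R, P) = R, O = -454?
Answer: -460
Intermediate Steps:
Z(I, J) = 2*J
Z(b(3, 1), -3) + O = 2*(-3) - 454 = -6 - 454 = -460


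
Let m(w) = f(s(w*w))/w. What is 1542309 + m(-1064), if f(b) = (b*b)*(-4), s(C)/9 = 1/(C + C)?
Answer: 2103194961442797551697/1363666399821824 ≈ 1.5423e+6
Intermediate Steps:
s(C) = 9/(2*C) (s(C) = 9/(C + C) = 9/((2*C)) = 9*(1/(2*C)) = 9/(2*C))
f(b) = -4*b² (f(b) = b²*(-4) = -4*b²)
m(w) = -81/w⁵ (m(w) = (-4*81/(4*w⁴))/w = (-81/w⁴)/w = -81/w⁵)
1542309 + m(-1064) = 1542309 - 81/(-1064)⁵ = 1542309 - 81*(-1/1363666399821824) = 1542309 + 81/1363666399821824 = 2103194961442797551697/1363666399821824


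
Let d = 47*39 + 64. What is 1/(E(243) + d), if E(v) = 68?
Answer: 1/1965 ≈ 0.00050891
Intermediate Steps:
d = 1897 (d = 1833 + 64 = 1897)
1/(E(243) + d) = 1/(68 + 1897) = 1/1965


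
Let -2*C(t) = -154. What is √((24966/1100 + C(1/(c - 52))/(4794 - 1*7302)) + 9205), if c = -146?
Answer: √362766297399/6270 ≈ 96.061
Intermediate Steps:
C(t) = 77 (C(t) = -½*(-154) = 77)
√((24966/1100 + C(1/(c - 52))/(4794 - 1*7302)) + 9205) = √((24966/1100 + 77/(4794 - 1*7302)) + 9205) = √((24966*(1/1100) + 77/(4794 - 7302)) + 9205) = √((12483/550 + 77/(-2508)) + 9205) = √((12483/550 + 77*(-1/2508)) + 9205) = √((12483/550 - 7/228) + 9205) = √(1421137/62700 + 9205) = √(578574637/62700) = √362766297399/6270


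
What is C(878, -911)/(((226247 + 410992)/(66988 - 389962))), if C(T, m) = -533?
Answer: 57381714/212413 ≈ 270.14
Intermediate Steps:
C(878, -911)/(((226247 + 410992)/(66988 - 389962))) = -533*(66988 - 389962)/(226247 + 410992) = -533/(637239/(-322974)) = -533/(637239*(-1/322974)) = -533/(-212413/107658) = -533*(-107658/212413) = 57381714/212413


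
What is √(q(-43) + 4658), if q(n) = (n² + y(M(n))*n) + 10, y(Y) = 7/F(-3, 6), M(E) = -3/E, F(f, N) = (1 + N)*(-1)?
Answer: 4*√410 ≈ 80.994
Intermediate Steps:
F(f, N) = -1 - N
y(Y) = -1 (y(Y) = 7/(-1 - 1*6) = 7/(-1 - 6) = 7/(-7) = 7*(-⅐) = -1)
q(n) = 10 + n² - n (q(n) = (n² - n) + 10 = 10 + n² - n)
√(q(-43) + 4658) = √((10 + (-43)² - 1*(-43)) + 4658) = √((10 + 1849 + 43) + 4658) = √(1902 + 4658) = √6560 = 4*√410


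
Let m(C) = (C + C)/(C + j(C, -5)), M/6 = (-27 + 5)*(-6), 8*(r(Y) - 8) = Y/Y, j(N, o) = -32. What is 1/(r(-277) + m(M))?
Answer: 760/7759 ≈ 0.097951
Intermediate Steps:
r(Y) = 65/8 (r(Y) = 8 + (Y/Y)/8 = 8 + (⅛)*1 = 8 + ⅛ = 65/8)
M = 792 (M = 6*((-27 + 5)*(-6)) = 6*(-22*(-6)) = 6*132 = 792)
m(C) = 2*C/(-32 + C) (m(C) = (C + C)/(C - 32) = (2*C)/(-32 + C) = 2*C/(-32 + C))
1/(r(-277) + m(M)) = 1/(65/8 + 2*792/(-32 + 792)) = 1/(65/8 + 2*792/760) = 1/(65/8 + 2*792*(1/760)) = 1/(65/8 + 198/95) = 1/(7759/760) = 760/7759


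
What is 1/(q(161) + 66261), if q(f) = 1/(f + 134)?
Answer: 295/19546996 ≈ 1.5092e-5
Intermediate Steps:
q(f) = 1/(134 + f)
1/(q(161) + 66261) = 1/(1/(134 + 161) + 66261) = 1/(1/295 + 66261) = 1/(19546996/295) = 295/19546996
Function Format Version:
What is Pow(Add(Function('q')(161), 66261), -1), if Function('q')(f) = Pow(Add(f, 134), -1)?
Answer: Rational(295, 19546996) ≈ 1.5092e-5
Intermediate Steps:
Function('q')(f) = Pow(Add(134, f), -1)
Pow(Add(Function('q')(161), 66261), -1) = Pow(Add(Pow(Add(134, 161), -1), 66261), -1) = Pow(Add(Pow(295, -1), 66261), -1) = Pow(Add(Rational(1, 295), 66261), -1) = Pow(Rational(19546996, 295), -1) = Rational(295, 19546996)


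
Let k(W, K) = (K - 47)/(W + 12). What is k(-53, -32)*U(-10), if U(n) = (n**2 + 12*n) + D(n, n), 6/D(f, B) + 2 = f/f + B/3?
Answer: -21962/533 ≈ -41.205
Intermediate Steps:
D(f, B) = 6/(-1 + B/3) (D(f, B) = 6/(-2 + (f/f + B/3)) = 6/(-2 + (1 + B*(1/3))) = 6/(-2 + (1 + B/3)) = 6/(-1 + B/3))
k(W, K) = (-47 + K)/(12 + W)
U(n) = n**2 + 12*n + 18/(-3 + n) (U(n) = (n**2 + 12*n) + 18/(-3 + n) = n**2 + 12*n + 18/(-3 + n))
k(-53, -32)*U(-10) = ((-47 - 32)/(12 - 53))*((18 - 10*(-3 - 10)*(12 - 10))/(-3 - 10)) = (-79/(-41))*((18 - 10*(-13)*2)/(-13)) = (-1/41*(-79))*(-(18 + 260)/13) = 79*(-1/13*278)/41 = (79/41)*(-278/13) = -21962/533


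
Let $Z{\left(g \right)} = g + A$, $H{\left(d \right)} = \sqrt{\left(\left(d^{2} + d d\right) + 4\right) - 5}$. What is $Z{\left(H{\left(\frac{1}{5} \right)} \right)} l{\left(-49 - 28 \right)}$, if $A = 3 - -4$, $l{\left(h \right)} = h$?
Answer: $-539 - \frac{77 i \sqrt{23}}{5} \approx -539.0 - 73.856 i$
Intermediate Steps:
$A = 7$ ($A = 3 + 4 = 7$)
$H{\left(d \right)} = \sqrt{-1 + 2 d^{2}}$ ($H{\left(d \right)} = \sqrt{\left(\left(d^{2} + d^{2}\right) + 4\right) - 5} = \sqrt{\left(2 d^{2} + 4\right) - 5} = \sqrt{\left(4 + 2 d^{2}\right) - 5} = \sqrt{-1 + 2 d^{2}}$)
$Z{\left(g \right)} = 7 + g$ ($Z{\left(g \right)} = g + 7 = 7 + g$)
$Z{\left(H{\left(\frac{1}{5} \right)} \right)} l{\left(-49 - 28 \right)} = \left(7 + \sqrt{-1 + 2 \left(\frac{1}{5}\right)^{2}}\right) \left(-49 - 28\right) = \left(7 + \sqrt{-1 + \frac{2}{25}}\right) \left(-77\right) = \left(7 + \sqrt{- \frac{23}{25}}\right) \left(-77\right) = \left(7 + \frac{i \sqrt{23}}{5}\right) \left(-77\right) = -539 - \frac{77 i \sqrt{23}}{5}$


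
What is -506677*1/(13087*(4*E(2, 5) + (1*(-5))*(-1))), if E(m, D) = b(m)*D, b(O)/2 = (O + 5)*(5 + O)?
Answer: -506677/25715955 ≈ -0.019703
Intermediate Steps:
b(O) = 2*(5 + O)² (b(O) = 2*((O + 5)*(5 + O)) = 2*((5 + O)*(5 + O)) = 2*(5 + O)²)
E(m, D) = 2*D*(5 + m)² (E(m, D) = (2*(5 + m)²)*D = 2*D*(5 + m)²)
-506677*1/(13087*(4*E(2, 5) + (1*(-5))*(-1))) = -506677*1/(13087*(4*(2*5*(5 + 2)²) + (1*(-5))*(-1))) = -506677*1/(13087*(4*(2*5*7²) - 5*(-1))) = -506677*1/(13087*(4*(2*5*49) + 5)) = -506677*1/(13087*(4*490 + 5)) = -506677*1/(13087*(1960 + 5)) = -506677/(1965*13087) = -506677/25715955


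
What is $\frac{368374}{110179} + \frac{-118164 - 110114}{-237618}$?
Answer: $\frac{56341867447}{13090256811} \approx 4.3041$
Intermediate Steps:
$\frac{368374}{110179} + \frac{-118164 - 110114}{-237618} = 368374 \cdot \frac{1}{110179} + \left(-118164 - 110114\right) \left(- \frac{1}{237618}\right) = \frac{368374}{110179} - - \frac{114139}{118809} = \frac{368374}{110179} + \frac{114139}{118809} = \frac{56341867447}{13090256811}$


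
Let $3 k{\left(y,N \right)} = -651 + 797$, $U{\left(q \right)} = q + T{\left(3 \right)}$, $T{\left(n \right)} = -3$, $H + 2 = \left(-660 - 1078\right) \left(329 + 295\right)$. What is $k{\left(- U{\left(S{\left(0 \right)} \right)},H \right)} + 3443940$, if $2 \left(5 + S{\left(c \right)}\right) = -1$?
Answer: $\frac{10331966}{3} \approx 3.444 \cdot 10^{6}$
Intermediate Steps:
$H = -1084514$ ($H = -2 + \left(-660 - 1078\right) \left(329 + 295\right) = -2 - 1084512 = -1084514$)
$S{\left(c \right)} = - \frac{11}{2}$ ($S{\left(c \right)} = -5 + \frac{1}{2} \left(-1\right) = -5 - \frac{1}{2} = - \frac{11}{2}$)
$U{\left(q \right)} = -3 + q$ ($U{\left(q \right)} = q - 3 = -3 + q$)
$k{\left(y,N \right)} = \frac{146}{3}$ ($k{\left(y,N \right)} = \frac{-651 + 797}{3} = \frac{1}{3} \cdot 146 = \frac{146}{3}$)
$k{\left(- U{\left(S{\left(0 \right)} \right)},H \right)} + 3443940 = \frac{146}{3} + 3443940 = \frac{10331966}{3}$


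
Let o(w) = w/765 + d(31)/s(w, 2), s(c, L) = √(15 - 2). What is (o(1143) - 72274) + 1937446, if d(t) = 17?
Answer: 158539747/85 + 17*√13/13 ≈ 1.8652e+6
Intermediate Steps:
s(c, L) = √13
o(w) = w/765 + 17*√13/13 (o(w) = w/765 + 17/(√13) = w*(1/765) + 17*(√13/13) = w/765 + 17*√13/13)
(o(1143) - 72274) + 1937446 = (((1/765)*1143 + 17*√13/13) - 72274) + 1937446 = ((127/85 + 17*√13/13) - 72274) + 1937446 = (-6143163/85 + 17*√13/13) + 1937446 = 158539747/85 + 17*√13/13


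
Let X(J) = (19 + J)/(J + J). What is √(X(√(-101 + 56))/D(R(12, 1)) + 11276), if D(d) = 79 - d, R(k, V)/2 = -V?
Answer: √(822020850 - 570*I*√5)/270 ≈ 106.19 - 8.2324e-5*I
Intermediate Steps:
R(k, V) = -2*V (R(k, V) = 2*(-V) = -2*V)
X(J) = (19 + J)/(2*J) (X(J) = (19 + J)/((2*J)) = (19 + J)*(1/(2*J)) = (19 + J)/(2*J))
√(X(√(-101 + 56))/D(R(12, 1)) + 11276) = √(((19 + √(-101 + 56))/(2*(√(-101 + 56))))/(79 - (-2)) + 11276) = √(((19 + √(-45))/(2*(√(-45))))/(79 - 1*(-2)) + 11276) = √(((19 + 3*I*√5)/(2*((3*I*√5))))/(79 + 2) + 11276) = √(((-I*√5/15)*(19 + 3*I*√5)/2)/81 + 11276) = √(-I*√5*(19 + 3*I*√5)/30*(1/81) + 11276) = √(-I*√5*(19 + 3*I*√5)/2430 + 11276) = √(11276 - I*√5*(19 + 3*I*√5)/2430)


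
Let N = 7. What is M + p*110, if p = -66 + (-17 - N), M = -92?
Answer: -9992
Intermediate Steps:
p = -90 (p = -66 + (-17 - 1*7) = -66 + (-17 - 7) = -66 - 24 = -90)
M + p*110 = -92 - 90*110 = -92 - 9900 = -9992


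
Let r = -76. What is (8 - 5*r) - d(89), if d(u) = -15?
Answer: 403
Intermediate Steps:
(8 - 5*r) - d(89) = (8 - 5*(-76)) - 1*(-15) = (8 + 380) + 15 = 388 + 15 = 403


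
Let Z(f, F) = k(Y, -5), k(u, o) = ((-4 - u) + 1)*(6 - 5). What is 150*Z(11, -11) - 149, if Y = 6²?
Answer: -5999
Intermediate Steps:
Y = 36
k(u, o) = -3 - u (k(u, o) = (-3 - u)*1 = -3 - u)
Z(f, F) = -39 (Z(f, F) = -3 - 1*36 = -3 - 36 = -39)
150*Z(11, -11) - 149 = 150*(-39) - 149 = -5850 - 149 = -5999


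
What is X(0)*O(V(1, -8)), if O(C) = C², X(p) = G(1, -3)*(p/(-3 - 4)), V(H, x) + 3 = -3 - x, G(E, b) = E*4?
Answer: 0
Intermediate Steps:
G(E, b) = 4*E
V(H, x) = -6 - x (V(H, x) = -3 + (-3 - x) = -6 - x)
X(p) = -4*p/7 (X(p) = (4*1)*(p/(-3 - 4)) = 4*(p/(-7)) = 4*(p*(-⅐)) = 4*(-p/7) = -4*p/7)
X(0)*O(V(1, -8)) = (-4/7*0)*(-6 - 1*(-8))² = 0*(-6 + 8)² = 0*2² = 0*4 = 0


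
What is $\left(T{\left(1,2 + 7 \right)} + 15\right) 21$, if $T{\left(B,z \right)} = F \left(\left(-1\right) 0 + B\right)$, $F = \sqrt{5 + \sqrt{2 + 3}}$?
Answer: $315 + 21 \sqrt{5 + \sqrt{5}} \approx 371.49$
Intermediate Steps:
$F = \sqrt{5 + \sqrt{5}} \approx 2.69$
$T{\left(B,z \right)} = B \sqrt{5 + \sqrt{5}}$ ($T{\left(B,z \right)} = \sqrt{5 + \sqrt{5}} \left(\left(-1\right) 0 + B\right) = \sqrt{5 + \sqrt{5}} \left(0 + B\right) = \sqrt{5 + \sqrt{5}} B = B \sqrt{5 + \sqrt{5}}$)
$\left(T{\left(1,2 + 7 \right)} + 15\right) 21 = \left(1 \sqrt{5 + \sqrt{5}} + 15\right) 21 = \left(\sqrt{5 + \sqrt{5}} + 15\right) 21 = \left(15 + \sqrt{5 + \sqrt{5}}\right) 21 = 315 + 21 \sqrt{5 + \sqrt{5}}$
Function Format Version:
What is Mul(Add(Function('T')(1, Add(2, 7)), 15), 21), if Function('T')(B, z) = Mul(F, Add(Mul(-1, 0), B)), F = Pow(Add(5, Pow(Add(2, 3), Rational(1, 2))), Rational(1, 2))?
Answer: Add(315, Mul(21, Pow(Add(5, Pow(5, Rational(1, 2))), Rational(1, 2)))) ≈ 371.49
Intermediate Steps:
F = Pow(Add(5, Pow(5, Rational(1, 2))), Rational(1, 2)) ≈ 2.6900
Function('T')(B, z) = Mul(B, Pow(Add(5, Pow(5, Rational(1, 2))), Rational(1, 2))) (Function('T')(B, z) = Mul(Pow(Add(5, Pow(5, Rational(1, 2))), Rational(1, 2)), Add(Mul(-1, 0), B)) = Mul(Pow(Add(5, Pow(5, Rational(1, 2))), Rational(1, 2)), Add(0, B)) = Mul(Pow(Add(5, Pow(5, Rational(1, 2))), Rational(1, 2)), B) = Mul(B, Pow(Add(5, Pow(5, Rational(1, 2))), Rational(1, 2))))
Mul(Add(Function('T')(1, Add(2, 7)), 15), 21) = Mul(Add(Mul(1, Pow(Add(5, Pow(5, Rational(1, 2))), Rational(1, 2))), 15), 21) = Mul(Add(Pow(Add(5, Pow(5, Rational(1, 2))), Rational(1, 2)), 15), 21) = Mul(Add(15, Pow(Add(5, Pow(5, Rational(1, 2))), Rational(1, 2))), 21) = Add(315, Mul(21, Pow(Add(5, Pow(5, Rational(1, 2))), Rational(1, 2))))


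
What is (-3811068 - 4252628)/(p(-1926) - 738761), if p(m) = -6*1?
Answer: 8063696/738767 ≈ 10.915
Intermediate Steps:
p(m) = -6
(-3811068 - 4252628)/(p(-1926) - 738761) = (-3811068 - 4252628)/(-6 - 738761) = -8063696/(-738767) = -8063696*(-1/738767) = 8063696/738767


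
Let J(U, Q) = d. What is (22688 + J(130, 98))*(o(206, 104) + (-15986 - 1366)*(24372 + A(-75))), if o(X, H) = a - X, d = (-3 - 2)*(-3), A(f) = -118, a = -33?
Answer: -9554685753841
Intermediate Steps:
d = 15 (d = -5*(-3) = 15)
J(U, Q) = 15
o(X, H) = -33 - X
(22688 + J(130, 98))*(o(206, 104) + (-15986 - 1366)*(24372 + A(-75))) = (22688 + 15)*((-33 - 1*206) + (-15986 - 1366)*(24372 - 118)) = 22703*((-33 - 206) - 17352*24254) = 22703*(-239 - 420855408) = 22703*(-420855647) = -9554685753841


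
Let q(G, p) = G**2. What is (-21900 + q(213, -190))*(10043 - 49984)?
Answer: -937375329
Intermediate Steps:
(-21900 + q(213, -190))*(10043 - 49984) = (-21900 + 213**2)*(10043 - 49984) = (-21900 + 45369)*(-39941) = 23469*(-39941) = -937375329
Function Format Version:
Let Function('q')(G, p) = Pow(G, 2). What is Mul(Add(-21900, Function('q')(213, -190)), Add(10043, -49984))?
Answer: -937375329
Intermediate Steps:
Mul(Add(-21900, Function('q')(213, -190)), Add(10043, -49984)) = Mul(Add(-21900, Pow(213, 2)), Add(10043, -49984)) = Mul(Add(-21900, 45369), -39941) = Mul(23469, -39941) = -937375329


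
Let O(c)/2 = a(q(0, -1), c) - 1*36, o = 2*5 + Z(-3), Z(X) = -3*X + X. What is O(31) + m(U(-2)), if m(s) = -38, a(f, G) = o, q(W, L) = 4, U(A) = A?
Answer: -78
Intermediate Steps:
Z(X) = -2*X
o = 16 (o = 2*5 - 2*(-3) = 10 + 6 = 16)
a(f, G) = 16
O(c) = -40 (O(c) = 2*(16 - 1*36) = 2*(16 - 36) = 2*(-20) = -40)
O(31) + m(U(-2)) = -40 - 38 = -78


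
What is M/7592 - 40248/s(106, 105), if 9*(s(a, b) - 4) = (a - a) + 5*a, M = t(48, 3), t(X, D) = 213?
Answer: -1374972393/2148536 ≈ -639.96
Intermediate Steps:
M = 213
s(a, b) = 4 + 5*a/9 (s(a, b) = 4 + ((a - a) + 5*a)/9 = 4 + (0 + 5*a)/9 = 4 + (5*a)/9 = 4 + 5*a/9)
M/7592 - 40248/s(106, 105) = 213/7592 - 40248/(4 + (5/9)*106) = 213*(1/7592) - 40248/(4 + 530/9) = 213/7592 - 40248/566/9 = 213/7592 - 40248*9/566 = 213/7592 - 181116/283 = -1374972393/2148536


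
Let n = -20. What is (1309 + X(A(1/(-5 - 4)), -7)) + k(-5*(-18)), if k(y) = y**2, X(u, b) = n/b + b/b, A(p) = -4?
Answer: 65890/7 ≈ 9412.9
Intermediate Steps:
X(u, b) = 1 - 20/b (X(u, b) = -20/b + b/b = -20/b + 1 = 1 - 20/b)
(1309 + X(A(1/(-5 - 4)), -7)) + k(-5*(-18)) = (1309 + (-20 - 7)/(-7)) + (-5*(-18))**2 = (1309 - 1/7*(-27)) + 90**2 = (1309 + 27/7) + 8100 = 9190/7 + 8100 = 65890/7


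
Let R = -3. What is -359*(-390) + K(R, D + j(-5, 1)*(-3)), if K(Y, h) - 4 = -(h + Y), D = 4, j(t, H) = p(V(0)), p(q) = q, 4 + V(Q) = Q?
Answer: 140001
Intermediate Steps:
V(Q) = -4 + Q
j(t, H) = -4 (j(t, H) = -4 + 0 = -4)
K(Y, h) = 4 - Y - h (K(Y, h) = 4 - (h + Y) = 4 - (Y + h) = 4 + (-Y - h) = 4 - Y - h)
-359*(-390) + K(R, D + j(-5, 1)*(-3)) = -359*(-390) + (4 - 1*(-3) - (4 - 4*(-3))) = 140010 + (4 + 3 - (4 + 12)) = 140010 + (4 + 3 - 1*16) = 140010 + (4 + 3 - 16) = 140010 - 9 = 140001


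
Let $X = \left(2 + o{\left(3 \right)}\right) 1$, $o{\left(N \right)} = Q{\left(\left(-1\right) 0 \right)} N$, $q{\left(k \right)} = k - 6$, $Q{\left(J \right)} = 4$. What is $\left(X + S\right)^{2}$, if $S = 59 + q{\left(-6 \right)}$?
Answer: $3721$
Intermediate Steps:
$q{\left(k \right)} = -6 + k$ ($q{\left(k \right)} = k - 6 = -6 + k$)
$o{\left(N \right)} = 4 N$
$S = 47$ ($S = 59 - 12 = 47$)
$X = 14$ ($X = \left(2 + 4 \cdot 3\right) 1 = \left(2 + 12\right) 1 = 14 \cdot 1 = 14$)
$\left(X + S\right)^{2} = \left(14 + 47\right)^{2} = 61^{2} = 3721$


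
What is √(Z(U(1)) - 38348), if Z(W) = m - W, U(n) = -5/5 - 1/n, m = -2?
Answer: 2*I*√9587 ≈ 195.83*I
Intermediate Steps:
U(n) = -1 - 1/n (U(n) = -5*⅕ - 1/n = -1 - 1/n)
Z(W) = -2 - W
√(Z(U(1)) - 38348) = √((-2 - (-1 - 1*1)/1) - 38348) = √((-2 - (-1 - 1)) - 38348) = √((-2 - (-2)) - 38348) = √((-2 - 1*(-2)) - 38348) = √((-2 + 2) - 38348) = √(0 - 38348) = √(-38348) = 2*I*√9587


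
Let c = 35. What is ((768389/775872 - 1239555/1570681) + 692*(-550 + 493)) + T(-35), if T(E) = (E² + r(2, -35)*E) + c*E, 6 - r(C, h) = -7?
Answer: -2860151047470707/71685141696 ≈ -39899.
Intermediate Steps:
r(C, h) = 13 (r(C, h) = 6 - 1*(-7) = 6 + 7 = 13)
T(E) = E² + 48*E (T(E) = (E² + 13*E) + 35*E = E² + 48*E)
((768389/775872 - 1239555/1570681) + 692*(-550 + 493)) + T(-35) = ((768389/775872 - 1239555/1570681) + 692*(-550 + 493)) - 35*(48 - 35) = ((768389*(1/775872) - 1239555*1/1570681) + 692*(-57)) - 35*13 = ((768389/775872 - 72915/92393) - 39444) - 455 = (14421057997/71685141696 - 39444) - 455 = -2827534307999027/71685141696 - 455 = -2860151047470707/71685141696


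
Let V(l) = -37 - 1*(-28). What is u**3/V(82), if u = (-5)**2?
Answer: -15625/9 ≈ -1736.1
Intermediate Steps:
V(l) = -9 (V(l) = -37 + 28 = -9)
u = 25
u**3/V(82) = 25**3/(-9) = 15625*(-1/9) = -15625/9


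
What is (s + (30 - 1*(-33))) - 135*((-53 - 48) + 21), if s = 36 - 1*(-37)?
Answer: 10936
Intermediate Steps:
s = 73 (s = 36 + 37 = 73)
(s + (30 - 1*(-33))) - 135*((-53 - 48) + 21) = (73 + (30 - 1*(-33))) - 135*((-53 - 48) + 21) = (73 + (30 + 33)) - 135*(-101 + 21) = (73 + 63) - 135*(-80) = 136 + 10800 = 10936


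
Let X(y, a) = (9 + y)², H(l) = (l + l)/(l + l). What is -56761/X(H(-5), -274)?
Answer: -56761/100 ≈ -567.61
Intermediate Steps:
H(l) = 1 (H(l) = (2*l)/((2*l)) = (2*l)*(1/(2*l)) = 1)
-56761/X(H(-5), -274) = -56761/(9 + 1)² = -56761/(10²) = -56761/100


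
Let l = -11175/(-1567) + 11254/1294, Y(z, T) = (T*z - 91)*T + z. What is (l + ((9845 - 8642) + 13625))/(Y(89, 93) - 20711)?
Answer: 2508233451/125155603654 ≈ 0.020041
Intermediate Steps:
Y(z, T) = z + T*(-91 + T*z) (Y(z, T) = (-91 + T*z)*T + z = T*(-91 + T*z) + z = z + T*(-91 + T*z))
l = 16047734/1013849 (l = -11175*(-1/1567) + 11254*(1/1294) = 11175/1567 + 5627/647 = 16047734/1013849 ≈ 15.829)
(l + ((9845 - 8642) + 13625))/(Y(89, 93) - 20711) = (16047734/1013849 + ((9845 - 8642) + 13625))/((89 - 91*93 + 89*93**2) - 20711) = (16047734/1013849 + (1203 + 13625))/((89 - 8463 + 89*8649) - 20711) = (16047734/1013849 + 14828)/((89 - 8463 + 769761) - 20711) = 15049400706/(1013849*(761387 - 20711)) = (15049400706/1013849)/740676 = (15049400706/1013849)*(1/740676) = 2508233451/125155603654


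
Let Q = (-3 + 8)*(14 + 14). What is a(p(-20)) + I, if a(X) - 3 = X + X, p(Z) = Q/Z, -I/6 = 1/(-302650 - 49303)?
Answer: -3871477/351953 ≈ -11.000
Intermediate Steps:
I = 6/351953 (I = -6/(-302650 - 49303) = -6/(-351953) = -6*(-1/351953) = 6/351953 ≈ 1.7048e-5)
Q = 140 (Q = 5*28 = 140)
p(Z) = 140/Z
a(X) = 3 + 2*X (a(X) = 3 + (X + X) = 3 + 2*X)
a(p(-20)) + I = (3 + 2*(140/(-20))) + 6/351953 = (3 + 2*(140*(-1/20))) + 6/351953 = (3 + 2*(-7)) + 6/351953 = (3 - 14) + 6/351953 = -11 + 6/351953 = -3871477/351953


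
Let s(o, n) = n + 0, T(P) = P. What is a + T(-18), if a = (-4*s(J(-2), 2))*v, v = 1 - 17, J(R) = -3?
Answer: 110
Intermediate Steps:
s(o, n) = n
v = -16
a = 128 (a = -4*2*(-16) = -8*(-16) = 128)
a + T(-18) = 128 - 18 = 110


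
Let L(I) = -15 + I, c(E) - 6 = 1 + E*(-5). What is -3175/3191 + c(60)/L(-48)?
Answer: 734938/201033 ≈ 3.6558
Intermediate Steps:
c(E) = 7 - 5*E (c(E) = 6 + (1 + E*(-5)) = 6 + (1 - 5*E) = 7 - 5*E)
-3175/3191 + c(60)/L(-48) = -3175/3191 + (7 - 5*60)/(-15 - 48) = -3175*1/3191 + (7 - 300)/(-63) = -3175/3191 - 293*(-1/63) = -3175/3191 + 293/63 = 734938/201033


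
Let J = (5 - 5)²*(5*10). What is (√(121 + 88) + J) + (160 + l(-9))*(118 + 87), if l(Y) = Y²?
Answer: 49405 + √209 ≈ 49419.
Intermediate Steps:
J = 0 (J = 0²*50 = 0*50 = 0)
(√(121 + 88) + J) + (160 + l(-9))*(118 + 87) = (√(121 + 88) + 0) + (160 + (-9)²)*(118 + 87) = (√209 + 0) + (160 + 81)*205 = √209 + 241*205 = √209 + 49405 = 49405 + √209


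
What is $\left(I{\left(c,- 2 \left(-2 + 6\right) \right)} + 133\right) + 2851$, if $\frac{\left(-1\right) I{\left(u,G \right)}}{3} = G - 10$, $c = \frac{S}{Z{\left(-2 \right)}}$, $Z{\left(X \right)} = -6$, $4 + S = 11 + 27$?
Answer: $3038$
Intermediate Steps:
$S = 34$ ($S = -4 + \left(11 + 27\right) = -4 + 38 = 34$)
$c = - \frac{17}{3}$ ($c = \frac{34}{-6} = 34 \left(- \frac{1}{6}\right) = - \frac{17}{3} \approx -5.6667$)
$I{\left(u,G \right)} = 30 - 3 G$ ($I{\left(u,G \right)} = - 3 \left(G - 10\right) = - 3 \left(-10 + G\right) = 30 - 3 G$)
$\left(I{\left(c,- 2 \left(-2 + 6\right) \right)} + 133\right) + 2851 = \left(\left(30 - 3 \left(- 2 \left(-2 + 6\right)\right)\right) + 133\right) + 2851 = \left(\left(30 - 3 \left(\left(-2\right) 4\right)\right) + 133\right) + 2851 = \left(\left(30 - -24\right) + 133\right) + 2851 = \left(\left(30 + 24\right) + 133\right) + 2851 = \left(54 + 133\right) + 2851 = 187 + 2851 = 3038$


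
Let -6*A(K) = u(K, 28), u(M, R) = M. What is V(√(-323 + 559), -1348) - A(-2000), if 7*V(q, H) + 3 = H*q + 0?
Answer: -7009/21 - 2696*√59/7 ≈ -3292.1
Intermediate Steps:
V(q, H) = -3/7 + H*q/7 (V(q, H) = -3/7 + (H*q + 0)/7 = -3/7 + (H*q)/7 = -3/7 + H*q/7)
A(K) = -K/6
V(√(-323 + 559), -1348) - A(-2000) = (-3/7 + (⅐)*(-1348)*√(-323 + 559)) - (-1)*(-2000)/6 = (-3/7 + (⅐)*(-1348)*√236) - 1*1000/3 = (-3/7 + (⅐)*(-1348)*(2*√59)) - 1000/3 = (-3/7 - 2696*√59/7) - 1000/3 = -7009/21 - 2696*√59/7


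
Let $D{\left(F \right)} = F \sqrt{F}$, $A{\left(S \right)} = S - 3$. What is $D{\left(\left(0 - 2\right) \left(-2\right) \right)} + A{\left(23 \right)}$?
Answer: $28$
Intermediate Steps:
$A{\left(S \right)} = -3 + S$
$D{\left(F \right)} = F^{\frac{3}{2}}$
$D{\left(\left(0 - 2\right) \left(-2\right) \right)} + A{\left(23 \right)} = \left(\left(0 - 2\right) \left(-2\right)\right)^{\frac{3}{2}} + \left(-3 + 23\right) = \left(\left(-2\right) \left(-2\right)\right)^{\frac{3}{2}} + 20 = 4^{\frac{3}{2}} + 20 = 8 + 20 = 28$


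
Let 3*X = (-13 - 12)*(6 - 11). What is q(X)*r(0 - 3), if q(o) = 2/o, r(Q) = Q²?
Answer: 54/125 ≈ 0.43200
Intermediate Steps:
X = 125/3 (X = ((-13 - 12)*(6 - 11))/3 = (-25*(-5))/3 = (⅓)*125 = 125/3 ≈ 41.667)
q(X)*r(0 - 3) = (2/(125/3))*(0 - 3)² = (2*(3/125))*(-3)² = (6/125)*9 = 54/125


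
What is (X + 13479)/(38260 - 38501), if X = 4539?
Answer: -18018/241 ≈ -74.763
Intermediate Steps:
(X + 13479)/(38260 - 38501) = (4539 + 13479)/(38260 - 38501) = 18018/(-241) = 18018*(-1/241) = -18018/241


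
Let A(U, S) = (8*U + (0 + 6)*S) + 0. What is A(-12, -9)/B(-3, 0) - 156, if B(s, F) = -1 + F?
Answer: -6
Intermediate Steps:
A(U, S) = 6*S + 8*U (A(U, S) = (8*U + 6*S) + 0 = (6*S + 8*U) + 0 = 6*S + 8*U)
A(-12, -9)/B(-3, 0) - 156 = (6*(-9) + 8*(-12))/(-1 + 0) - 156 = (-54 - 96)/(-1) - 156 = -150*(-1) - 156 = 150 - 156 = -6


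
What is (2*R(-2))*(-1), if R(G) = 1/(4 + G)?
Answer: -1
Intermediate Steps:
(2*R(-2))*(-1) = (2/(4 - 2))*(-1) = (2/2)*(-1) = (2*(½))*(-1) = 1*(-1) = -1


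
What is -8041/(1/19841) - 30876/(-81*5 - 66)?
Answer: -25048002225/157 ≈ -1.5954e+8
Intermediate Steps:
-8041/(1/19841) - 30876/(-81*5 - 66) = -8041/1/19841 - 30876/(-405 - 66) = -8041*19841 - 30876/(-471) = -159541481 - 30876*(-1/471) = -159541481 + 10292/157 = -25048002225/157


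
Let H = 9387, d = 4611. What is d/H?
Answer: 1537/3129 ≈ 0.49121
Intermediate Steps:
d/H = 4611/9387 = 4611*(1/9387) = 1537/3129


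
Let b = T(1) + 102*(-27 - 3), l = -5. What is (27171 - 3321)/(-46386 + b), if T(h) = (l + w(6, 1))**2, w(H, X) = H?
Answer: -4770/9889 ≈ -0.48235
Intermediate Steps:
T(h) = 1 (T(h) = (-5 + 6)**2 = 1**2 = 1)
b = -3059 (b = 1 + 102*(-27 - 3) = 1 + 102*(-30) = 1 - 3060 = -3059)
(27171 - 3321)/(-46386 + b) = (27171 - 3321)/(-46386 - 3059) = 23850/(-49445) = 23850*(-1/49445) = -4770/9889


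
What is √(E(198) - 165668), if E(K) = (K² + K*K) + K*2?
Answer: 4*I*√5429 ≈ 294.73*I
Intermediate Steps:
E(K) = 2*K + 2*K² (E(K) = (K² + K²) + 2*K = 2*K² + 2*K = 2*K + 2*K²)
√(E(198) - 165668) = √(2*198*(1 + 198) - 165668) = √(2*198*199 - 165668) = √(78804 - 165668) = √(-86864) = 4*I*√5429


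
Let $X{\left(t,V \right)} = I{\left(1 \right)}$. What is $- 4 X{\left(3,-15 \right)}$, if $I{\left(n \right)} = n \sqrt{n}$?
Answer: $-4$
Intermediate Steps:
$I{\left(n \right)} = n^{\frac{3}{2}}$
$X{\left(t,V \right)} = 1$ ($X{\left(t,V \right)} = 1^{\frac{3}{2}} = 1$)
$- 4 X{\left(3,-15 \right)} = \left(-4\right) 1 = -4$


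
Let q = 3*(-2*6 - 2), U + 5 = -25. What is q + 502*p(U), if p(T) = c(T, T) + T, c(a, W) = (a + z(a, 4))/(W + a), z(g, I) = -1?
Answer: -445279/30 ≈ -14843.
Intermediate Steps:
U = -30 (U = -5 - 25 = -30)
c(a, W) = (-1 + a)/(W + a) (c(a, W) = (a - 1)/(W + a) = (-1 + a)/(W + a))
p(T) = T + (-1 + T)/(2*T) (p(T) = (-1 + T)/(T + T) + T = (-1 + T)/((2*T)) + T = (1/(2*T))*(-1 + T) + T = (-1 + T)/(2*T) + T = T + (-1 + T)/(2*T))
q = -42 (q = 3*(-12 - 2) = 3*(-14) = -42)
q + 502*p(U) = -42 + 502*(½ - 30 - ½/(-30)) = -42 + 502*(½ - 30 - ½*(-1/30)) = -42 + 502*(½ - 30 + 1/60) = -42 + 502*(-1769/60) = -42 - 444019/30 = -445279/30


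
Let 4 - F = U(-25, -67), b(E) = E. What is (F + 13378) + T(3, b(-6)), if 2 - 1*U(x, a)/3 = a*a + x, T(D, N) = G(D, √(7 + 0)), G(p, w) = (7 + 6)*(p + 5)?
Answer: 26872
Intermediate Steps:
G(p, w) = 65 + 13*p (G(p, w) = 13*(5 + p) = 65 + 13*p)
T(D, N) = 65 + 13*D
U(x, a) = 6 - 3*x - 3*a² (U(x, a) = 6 - 3*(a*a + x) = 6 - 3*(a² + x) = 6 - 3*(x + a²) = 6 + (-3*x - 3*a²) = 6 - 3*x - 3*a²)
F = 13390 (F = 4 - (6 - 3*(-25) - 3*(-67)²) = 4 - (6 + 75 - 3*4489) = 4 - (6 + 75 - 13467) = 4 - 1*(-13386) = 4 + 13386 = 13390)
(F + 13378) + T(3, b(-6)) = (13390 + 13378) + (65 + 13*3) = 26768 + (65 + 39) = 26768 + 104 = 26872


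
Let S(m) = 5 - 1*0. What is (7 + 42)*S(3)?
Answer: 245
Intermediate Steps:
S(m) = 5 (S(m) = 5 + 0 = 5)
(7 + 42)*S(3) = (7 + 42)*5 = 49*5 = 245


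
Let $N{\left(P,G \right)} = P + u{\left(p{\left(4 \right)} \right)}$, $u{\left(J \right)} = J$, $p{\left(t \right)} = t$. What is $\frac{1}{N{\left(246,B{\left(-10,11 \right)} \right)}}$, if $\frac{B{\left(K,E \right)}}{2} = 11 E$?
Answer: $\frac{1}{250} \approx 0.004$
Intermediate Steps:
$B{\left(K,E \right)} = 22 E$ ($B{\left(K,E \right)} = 2 \cdot 11 E = 22 E$)
$N{\left(P,G \right)} = 4 + P$ ($N{\left(P,G \right)} = P + 4 = 4 + P$)
$\frac{1}{N{\left(246,B{\left(-10,11 \right)} \right)}} = \frac{1}{4 + 246} = \frac{1}{250}$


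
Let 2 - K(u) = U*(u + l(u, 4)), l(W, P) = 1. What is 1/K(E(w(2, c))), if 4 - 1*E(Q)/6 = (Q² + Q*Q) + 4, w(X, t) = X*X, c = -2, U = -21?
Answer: -1/4009 ≈ -0.00024944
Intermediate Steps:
w(X, t) = X²
E(Q) = -12*Q² (E(Q) = 24 - 6*((Q² + Q*Q) + 4) = 24 - 6*((Q² + Q²) + 4) = 24 - 6*(2*Q² + 4) = 24 - 6*(4 + 2*Q²) = 24 + (-24 - 12*Q²) = -12*Q²)
K(u) = 23 + 21*u (K(u) = 2 - (-21)*(u + 1) = 2 - (-21)*(1 + u) = 2 - (-21 - 21*u) = 2 + (21 + 21*u) = 23 + 21*u)
1/K(E(w(2, c))) = 1/(23 + 21*(-12*(2²)²)) = 1/(23 + 21*(-12*4²)) = 1/(23 + 21*(-12*16)) = 1/(23 + 21*(-192)) = 1/(23 - 4032) = 1/(-4009) = -1/4009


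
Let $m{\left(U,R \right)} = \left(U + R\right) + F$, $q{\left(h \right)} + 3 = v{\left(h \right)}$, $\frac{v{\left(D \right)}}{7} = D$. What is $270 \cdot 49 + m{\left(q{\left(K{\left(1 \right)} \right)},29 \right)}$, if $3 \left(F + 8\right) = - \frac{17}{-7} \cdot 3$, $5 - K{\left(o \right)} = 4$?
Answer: $\frac{92802}{7} \approx 13257.0$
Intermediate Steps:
$v{\left(D \right)} = 7 D$
$K{\left(o \right)} = 1$ ($K{\left(o \right)} = 5 - 4 = 1$)
$q{\left(h \right)} = -3 + 7 h$
$F = - \frac{39}{7}$ ($F = -8 + \frac{- \frac{17}{-7} \cdot 3}{3} = -8 + \frac{\left(-17\right) \left(- \frac{1}{7}\right) 3}{3} = -8 + \frac{\frac{17}{7} \cdot 3}{3} = -8 + \frac{1}{3} \cdot \frac{51}{7} = -8 + \frac{17}{7} = - \frac{39}{7} \approx -5.5714$)
$m{\left(U,R \right)} = - \frac{39}{7} + R + U$ ($m{\left(U,R \right)} = \left(U + R\right) - \frac{39}{7} = \left(R + U\right) - \frac{39}{7} = - \frac{39}{7} + R + U$)
$270 \cdot 49 + m{\left(q{\left(K{\left(1 \right)} \right)},29 \right)} = 270 \cdot 49 + \left(- \frac{39}{7} + 29 + \left(-3 + 7 \cdot 1\right)\right) = 13230 + \left(- \frac{39}{7} + 29 + \left(-3 + 7\right)\right) = 13230 + \left(- \frac{39}{7} + 29 + 4\right) = 13230 + \frac{192}{7} = \frac{92802}{7}$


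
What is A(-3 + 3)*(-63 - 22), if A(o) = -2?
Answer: 170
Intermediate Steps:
A(-3 + 3)*(-63 - 22) = -2*(-63 - 22) = -2*(-85) = 170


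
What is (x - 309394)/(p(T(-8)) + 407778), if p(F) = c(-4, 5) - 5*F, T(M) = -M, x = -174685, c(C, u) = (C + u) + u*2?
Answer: -484079/407749 ≈ -1.1872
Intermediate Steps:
c(C, u) = C + 3*u (c(C, u) = (C + u) + 2*u = C + 3*u)
p(F) = 11 - 5*F (p(F) = (-4 + 3*5) - 5*F = (-4 + 15) - 5*F = 11 - 5*F)
(x - 309394)/(p(T(-8)) + 407778) = (-174685 - 309394)/((11 - (-5)*(-8)) + 407778) = -484079/((11 - 5*8) + 407778) = -484079/((11 - 40) + 407778) = -484079/(-29 + 407778) = -484079/407749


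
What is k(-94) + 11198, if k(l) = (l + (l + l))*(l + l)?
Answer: 64214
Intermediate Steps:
k(l) = 6*l² (k(l) = (l + 2*l)*(2*l) = (3*l)*(2*l) = 6*l²)
k(-94) + 11198 = 6*(-94)² + 11198 = 6*8836 + 11198 = 53016 + 11198 = 64214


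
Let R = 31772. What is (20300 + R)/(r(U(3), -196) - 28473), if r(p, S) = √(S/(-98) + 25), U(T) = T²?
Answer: -247107676/135118617 - 26036*√3/135118617 ≈ -1.8292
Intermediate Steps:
r(p, S) = √(25 - S/98) (r(p, S) = √(S*(-1/98) + 25) = √(-S/98 + 25) = √(25 - S/98))
(20300 + R)/(r(U(3), -196) - 28473) = (20300 + 31772)/(√(4900 - 2*(-196))/14 - 28473) = 52072/(√(4900 + 392)/14 - 28473) = 52072/(√5292/14 - 28473) = 52072/((42*√3)/14 - 28473) = 52072/(3*√3 - 28473) = 52072/(-28473 + 3*√3)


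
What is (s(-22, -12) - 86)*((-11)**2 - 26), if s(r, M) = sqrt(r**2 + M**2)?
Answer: -8170 + 190*sqrt(157) ≈ -5789.3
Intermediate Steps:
s(r, M) = sqrt(M**2 + r**2)
(s(-22, -12) - 86)*((-11)**2 - 26) = (sqrt((-12)**2 + (-22)**2) - 86)*((-11)**2 - 26) = (sqrt(144 + 484) - 86)*(121 - 26) = (sqrt(628) - 86)*95 = (2*sqrt(157) - 86)*95 = (-86 + 2*sqrt(157))*95 = -8170 + 190*sqrt(157)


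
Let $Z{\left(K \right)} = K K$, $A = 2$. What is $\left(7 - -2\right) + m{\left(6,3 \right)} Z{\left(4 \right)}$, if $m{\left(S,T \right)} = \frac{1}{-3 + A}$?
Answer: $-7$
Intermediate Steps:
$m{\left(S,T \right)} = -1$ ($m{\left(S,T \right)} = \frac{1}{-3 + 2} = \frac{1}{-1} = -1$)
$Z{\left(K \right)} = K^{2}$
$\left(7 - -2\right) + m{\left(6,3 \right)} Z{\left(4 \right)} = \left(7 - -2\right) - 4^{2} = \left(7 + 2\right) - 16 = 9 - 16 = -7$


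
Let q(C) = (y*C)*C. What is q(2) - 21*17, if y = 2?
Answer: -349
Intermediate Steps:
q(C) = 2*C**2 (q(C) = (2*C)*C = 2*C**2)
q(2) - 21*17 = 2*2**2 - 21*17 = 2*4 - 357 = 8 - 357 = -349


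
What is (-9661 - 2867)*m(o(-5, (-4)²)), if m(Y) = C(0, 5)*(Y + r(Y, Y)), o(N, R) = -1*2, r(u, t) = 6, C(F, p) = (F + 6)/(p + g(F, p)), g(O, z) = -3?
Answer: -150336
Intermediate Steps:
C(F, p) = (6 + F)/(-3 + p) (C(F, p) = (F + 6)/(p - 3) = (6 + F)/(-3 + p))
o(N, R) = -2
m(Y) = 18 + 3*Y (m(Y) = ((6 + 0)/(-3 + 5))*(Y + 6) = (6/2)*(6 + Y) = ((½)*6)*(6 + Y) = 3*(6 + Y) = 18 + 3*Y)
(-9661 - 2867)*m(o(-5, (-4)²)) = (-9661 - 2867)*(18 + 3*(-2)) = -12528*(18 - 6) = -12528*12 = -150336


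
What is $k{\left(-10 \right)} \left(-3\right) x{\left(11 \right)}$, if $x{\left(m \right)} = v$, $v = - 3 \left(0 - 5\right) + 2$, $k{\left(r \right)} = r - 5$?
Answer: $765$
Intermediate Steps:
$k{\left(r \right)} = -5 + r$ ($k{\left(r \right)} = r - 5 = -5 + r$)
$v = 17$ ($v = \left(-3\right) \left(-5\right) + 2 = 15 + 2 = 17$)
$x{\left(m \right)} = 17$
$k{\left(-10 \right)} \left(-3\right) x{\left(11 \right)} = \left(-5 - 10\right) \left(-3\right) 17 = \left(-15\right) \left(-3\right) 17 = 45 \cdot 17 = 765$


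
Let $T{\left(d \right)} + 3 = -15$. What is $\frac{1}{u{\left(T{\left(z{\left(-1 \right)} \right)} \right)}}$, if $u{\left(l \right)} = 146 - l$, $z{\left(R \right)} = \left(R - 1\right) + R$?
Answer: $\frac{1}{164} \approx 0.0060976$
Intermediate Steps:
$z{\left(R \right)} = -1 + 2 R$ ($z{\left(R \right)} = \left(-1 + R\right) + R = -1 + 2 R$)
$T{\left(d \right)} = -18$ ($T{\left(d \right)} = -3 - 15 = -18$)
$\frac{1}{u{\left(T{\left(z{\left(-1 \right)} \right)} \right)}} = \frac{1}{146 - -18} = \frac{1}{146 + 18} = \frac{1}{164}$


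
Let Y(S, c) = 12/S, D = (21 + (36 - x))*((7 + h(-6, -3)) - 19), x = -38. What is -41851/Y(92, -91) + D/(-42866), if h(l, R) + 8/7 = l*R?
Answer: -144415794608/450093 ≈ -3.2086e+5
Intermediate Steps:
h(l, R) = -8/7 + R*l (h(l, R) = -8/7 + l*R = -8/7 + R*l)
D = 3230/7 (D = (21 + (36 - 1*(-38)))*((7 + (-8/7 - 3*(-6))) - 19) = (21 + (36 + 38))*((7 + (-8/7 + 18)) - 19) = (21 + 74)*((7 + 118/7) - 19) = 95*(167/7 - 19) = 95*(34/7) = 3230/7 ≈ 461.43)
-41851/Y(92, -91) + D/(-42866) = -41851/(12/92) + (3230/7)/(-42866) = -41851/(12*(1/92)) + (3230/7)*(-1/42866) = -41851/3/23 - 1615/150031 = -41851*23/3 - 1615/150031 = -962573/3 - 1615/150031 = -144415794608/450093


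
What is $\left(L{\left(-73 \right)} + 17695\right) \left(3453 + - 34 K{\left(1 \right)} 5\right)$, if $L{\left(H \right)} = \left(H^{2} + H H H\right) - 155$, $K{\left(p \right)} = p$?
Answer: $-1202063884$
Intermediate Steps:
$L{\left(H \right)} = -155 + H^{2} + H^{3}$ ($L{\left(H \right)} = \left(H^{2} + H^{2} H\right) - 155 = \left(H^{2} + H^{3}\right) - 155 = -155 + H^{2} + H^{3}$)
$\left(L{\left(-73 \right)} + 17695\right) \left(3453 + - 34 K{\left(1 \right)} 5\right) = \left(\left(-155 + \left(-73\right)^{2} + \left(-73\right)^{3}\right) + 17695\right) \left(3453 + \left(-34\right) 1 \cdot 5\right) = \left(\left(-155 + 5329 - 389017\right) + 17695\right) \left(3453 - 170\right) = \left(-383843 + 17695\right) \left(3453 - 170\right) = \left(-366148\right) 3283 = -1202063884$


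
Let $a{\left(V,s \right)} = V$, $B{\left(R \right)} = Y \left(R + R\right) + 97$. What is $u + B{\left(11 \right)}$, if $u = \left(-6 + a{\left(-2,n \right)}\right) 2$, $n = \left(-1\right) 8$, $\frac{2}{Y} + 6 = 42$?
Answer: $\frac{740}{9} \approx 82.222$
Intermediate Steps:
$Y = \frac{1}{18}$ ($Y = \frac{2}{-6 + 42} = \frac{2}{36} = 2 \cdot \frac{1}{36} = \frac{1}{18} \approx 0.055556$)
$n = -8$
$B{\left(R \right)} = 97 + \frac{R}{9}$ ($B{\left(R \right)} = \frac{R + R}{18} + 97 = \frac{2 R}{18} + 97 = \frac{R}{9} + 97 = 97 + \frac{R}{9}$)
$u = -16$ ($u = \left(-6 - 2\right) 2 = \left(-8\right) 2 = -16$)
$u + B{\left(11 \right)} = -16 + \left(97 + \frac{1}{9} \cdot 11\right) = -16 + \left(97 + \frac{11}{9}\right) = -16 + \frac{884}{9} = \frac{740}{9}$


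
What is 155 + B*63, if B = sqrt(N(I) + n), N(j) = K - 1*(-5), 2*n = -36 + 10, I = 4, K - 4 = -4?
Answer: 155 + 126*I*sqrt(2) ≈ 155.0 + 178.19*I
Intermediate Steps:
K = 0 (K = 4 - 4 = 0)
n = -13 (n = (-36 + 10)/2 = (1/2)*(-26) = -13)
N(j) = 5 (N(j) = 0 - 1*(-5) = 0 + 5 = 5)
B = 2*I*sqrt(2) (B = sqrt(5 - 13) = sqrt(-8) = 2*I*sqrt(2) ≈ 2.8284*I)
155 + B*63 = 155 + (2*I*sqrt(2))*63 = 155 + 126*I*sqrt(2)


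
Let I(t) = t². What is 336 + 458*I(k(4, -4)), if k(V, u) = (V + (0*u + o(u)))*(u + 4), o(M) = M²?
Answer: 336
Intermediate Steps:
k(V, u) = (4 + u)*(V + u²) (k(V, u) = (V + (0*u + u²))*(u + 4) = (V + (0 + u²))*(4 + u) = (V + u²)*(4 + u) = (4 + u)*(V + u²))
336 + 458*I(k(4, -4)) = 336 + 458*((-4)³ + 4*4 + 4*(-4)² + 4*(-4))² = 336 + 458*(-64 + 16 + 4*16 - 16)² = 336 + 458*(-64 + 16 + 64 - 16)² = 336 + 458*0² = 336 + 458*0 = 336 + 0 = 336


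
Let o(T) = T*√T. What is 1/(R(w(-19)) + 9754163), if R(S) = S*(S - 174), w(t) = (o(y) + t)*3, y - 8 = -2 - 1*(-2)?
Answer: 4885969/47745195034946 + 3456*√2/23872597517473 ≈ 1.0254e-7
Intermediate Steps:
y = 8 (y = 8 + (-2 - 1*(-2)) = 8 + (-2 + 2) = 8 + 0 = 8)
o(T) = T^(3/2)
w(t) = 3*t + 48*√2 (w(t) = (8^(3/2) + t)*3 = (16*√2 + t)*3 = (t + 16*√2)*3 = 3*t + 48*√2)
R(S) = S*(-174 + S)
1/(R(w(-19)) + 9754163) = 1/((3*(-19) + 48*√2)*(-174 + (3*(-19) + 48*√2)) + 9754163) = 1/((-57 + 48*√2)*(-174 + (-57 + 48*√2)) + 9754163) = 1/((-57 + 48*√2)*(-231 + 48*√2) + 9754163) = 1/((-231 + 48*√2)*(-57 + 48*√2) + 9754163) = 1/(9754163 + (-231 + 48*√2)*(-57 + 48*√2))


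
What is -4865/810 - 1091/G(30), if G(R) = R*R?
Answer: -58469/8100 ≈ -7.2184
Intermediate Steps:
G(R) = R**2
-4865/810 - 1091/G(30) = -4865/810 - 1091/(30**2) = -4865*1/810 - 1091/900 = -973/162 - 1091*1/900 = -973/162 - 1091/900 = -58469/8100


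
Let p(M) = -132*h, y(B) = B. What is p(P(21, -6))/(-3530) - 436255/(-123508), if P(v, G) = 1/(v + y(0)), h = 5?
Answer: 162149543/43598324 ≈ 3.7192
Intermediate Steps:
P(v, G) = 1/v (P(v, G) = 1/(v + 0) = 1/v)
p(M) = -660 (p(M) = -132*5 = -660)
p(P(21, -6))/(-3530) - 436255/(-123508) = -660/(-3530) - 436255/(-123508) = -660*(-1/3530) - 436255*(-1/123508) = 66/353 + 436255/123508 = 162149543/43598324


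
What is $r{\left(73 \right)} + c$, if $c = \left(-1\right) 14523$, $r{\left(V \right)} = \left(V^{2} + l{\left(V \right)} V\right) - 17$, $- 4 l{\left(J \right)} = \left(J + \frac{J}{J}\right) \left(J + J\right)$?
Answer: $-206384$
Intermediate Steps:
$l{\left(J \right)} = - \frac{J \left(1 + J\right)}{2}$ ($l{\left(J \right)} = - \frac{\left(J + \frac{J}{J}\right) \left(J + J\right)}{4} = - \frac{\left(J + 1\right) 2 J}{4} = - \frac{\left(1 + J\right) 2 J}{4} = - \frac{2 J \left(1 + J\right)}{4} = - \frac{J \left(1 + J\right)}{2}$)
$r{\left(V \right)} = -17 + V^{2} - \frac{V^{2} \left(1 + V\right)}{2}$ ($r{\left(V \right)} = \left(V^{2} + - \frac{V \left(1 + V\right)}{2} V\right) - 17 = \left(V^{2} - \frac{V^{2} \left(1 + V\right)}{2}\right) - 17 = -17 + V^{2} - \frac{V^{2} \left(1 + V\right)}{2}$)
$c = -14523$
$r{\left(73 \right)} + c = \left(-17 + \frac{73^{2}}{2} - \frac{73^{3}}{2}\right) - 14523 = \left(-17 + \frac{1}{2} \cdot 5329 - \frac{389017}{2}\right) - 14523 = \left(-17 + \frac{5329}{2} - \frac{389017}{2}\right) - 14523 = -191861 - 14523 = -206384$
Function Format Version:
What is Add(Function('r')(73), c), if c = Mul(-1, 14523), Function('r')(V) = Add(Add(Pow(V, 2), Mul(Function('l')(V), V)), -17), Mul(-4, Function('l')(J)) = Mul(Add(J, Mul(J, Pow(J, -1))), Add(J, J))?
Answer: -206384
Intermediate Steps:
Function('l')(J) = Mul(Rational(-1, 2), J, Add(1, J)) (Function('l')(J) = Mul(Rational(-1, 4), Mul(Add(J, Mul(J, Pow(J, -1))), Add(J, J))) = Mul(Rational(-1, 4), Mul(Add(J, 1), Mul(2, J))) = Mul(Rational(-1, 4), Mul(Add(1, J), Mul(2, J))) = Mul(Rational(-1, 4), Mul(2, J, Add(1, J))) = Mul(Rational(-1, 2), J, Add(1, J)))
Function('r')(V) = Add(-17, Pow(V, 2), Mul(Rational(-1, 2), Pow(V, 2), Add(1, V))) (Function('r')(V) = Add(Add(Pow(V, 2), Mul(Mul(Rational(-1, 2), V, Add(1, V)), V)), -17) = Add(Add(Pow(V, 2), Mul(Rational(-1, 2), Pow(V, 2), Add(1, V))), -17) = Add(-17, Pow(V, 2), Mul(Rational(-1, 2), Pow(V, 2), Add(1, V))))
c = -14523
Add(Function('r')(73), c) = Add(Add(-17, Mul(Rational(1, 2), Pow(73, 2)), Mul(Rational(-1, 2), Pow(73, 3))), -14523) = Add(Add(-17, Mul(Rational(1, 2), 5329), Mul(Rational(-1, 2), 389017)), -14523) = Add(Add(-17, Rational(5329, 2), Rational(-389017, 2)), -14523) = Add(-191861, -14523) = -206384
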